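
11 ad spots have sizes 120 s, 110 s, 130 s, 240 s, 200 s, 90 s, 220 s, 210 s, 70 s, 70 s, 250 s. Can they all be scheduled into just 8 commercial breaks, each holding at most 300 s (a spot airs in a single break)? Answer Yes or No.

Yes

A valid assignment using 7 commercial breaks:
  break 1: 250 = 250
  break 2: 240 = 240
  break 3: 220 + 70 = 290
  break 4: 210 + 90 = 300
  break 5: 200 + 70 = 270
  break 6: 130 + 120 = 250
  break 7: 110 = 110
That uses only 7 ≤ 8, so 8 commercial breaks are enough.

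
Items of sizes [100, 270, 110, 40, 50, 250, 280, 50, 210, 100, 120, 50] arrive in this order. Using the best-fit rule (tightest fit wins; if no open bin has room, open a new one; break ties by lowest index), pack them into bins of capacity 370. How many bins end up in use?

  100 → bin 1 (new)  [load 100/370]
  270 → bin 1  [load 370/370]
  110 → bin 2 (new)  [load 110/370]
  40 → bin 2  [load 150/370]
  50 → bin 2  [load 200/370]
  250 → bin 3 (new)  [load 250/370]
  280 → bin 4 (new)  [load 280/370]
  50 → bin 4  [load 330/370]
  210 → bin 5 (new)  [load 210/370]
  100 → bin 3  [load 350/370]
  120 → bin 5  [load 330/370]
  50 → bin 2  [load 250/370]
5 bins opened.

5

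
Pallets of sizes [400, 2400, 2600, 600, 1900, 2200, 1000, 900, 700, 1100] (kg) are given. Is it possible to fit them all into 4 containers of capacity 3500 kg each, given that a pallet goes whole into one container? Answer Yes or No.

A valid assignment using 4 containers:
  container 1: 2600 + 900 = 3500
  container 2: 2400 + 1100 = 3500
  container 3: 2200 + 700 + 600 = 3500
  container 4: 1900 + 1000 + 400 = 3300
Every load is within 3500 kg, so 4 containers suffice.

Yes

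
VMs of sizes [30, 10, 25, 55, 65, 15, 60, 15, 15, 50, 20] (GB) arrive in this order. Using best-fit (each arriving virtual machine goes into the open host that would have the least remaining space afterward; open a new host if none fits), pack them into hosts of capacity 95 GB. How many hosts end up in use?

5

  30 → host 1 (new)  [load 30/95]
  10 → host 1  [load 40/95]
  25 → host 1  [load 65/95]
  55 → host 2 (new)  [load 55/95]
  65 → host 3 (new)  [load 65/95]
  15 → host 1  [load 80/95]
  60 → host 4 (new)  [load 60/95]
  15 → host 1  [load 95/95]
  15 → host 3  [load 80/95]
  50 → host 5 (new)  [load 50/95]
  20 → host 4  [load 80/95]
5 hosts opened.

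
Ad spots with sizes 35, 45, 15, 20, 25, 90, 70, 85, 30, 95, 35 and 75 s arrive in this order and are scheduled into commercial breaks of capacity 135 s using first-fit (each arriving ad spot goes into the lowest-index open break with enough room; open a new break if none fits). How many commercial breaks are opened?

6

  35 → break 1 (new)  [load 35/135]
  45 → break 1  [load 80/135]
  15 → break 1  [load 95/135]
  20 → break 1  [load 115/135]
  25 → break 2 (new)  [load 25/135]
  90 → break 2  [load 115/135]
  70 → break 3 (new)  [load 70/135]
  85 → break 4 (new)  [load 85/135]
  30 → break 3  [load 100/135]
  95 → break 5 (new)  [load 95/135]
  35 → break 3  [load 135/135]
  75 → break 6 (new)  [load 75/135]
6 commercial breaks opened.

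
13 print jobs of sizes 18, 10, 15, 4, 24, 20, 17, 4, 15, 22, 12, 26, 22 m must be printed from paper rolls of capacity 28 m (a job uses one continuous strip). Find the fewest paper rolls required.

Total = 26 + 24 + 22 + 22 + 20 + 18 + 17 + 15 + 15 + 12 + 10 + 4 + 4 = 209 m.
Lower bound: ⌈209/28⌉ = 8 paper rolls.
Also, 9 print jobs each exceed 14 m, and no two of those can share a roll, so at least 9 paper rolls are needed.
A packing using 9 paper rolls:
  roll 1: 26 = 26
  roll 2: 24 + 4 = 28
  roll 3: 22 + 4 = 26
  roll 4: 22 = 22
  roll 5: 20 = 20
  roll 6: 18 + 10 = 28
  roll 7: 17 = 17
  roll 8: 15 + 12 = 27
  roll 9: 15 = 15
This matches the lower bound, so 9 is optimal.

9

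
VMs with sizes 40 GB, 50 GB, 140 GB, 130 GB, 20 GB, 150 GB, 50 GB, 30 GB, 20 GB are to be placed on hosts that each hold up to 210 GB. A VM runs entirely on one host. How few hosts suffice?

Total = 150 + 140 + 130 + 50 + 50 + 40 + 30 + 20 + 20 = 630 GB.
Lower bound: ⌈630/210⌉ = 3 hosts.
A packing using 3 hosts:
  host 1: 150 + 40 + 20 = 210
  host 2: 140 + 50 + 20 = 210
  host 3: 130 + 50 + 30 = 210
This matches the lower bound, so 3 is optimal.

3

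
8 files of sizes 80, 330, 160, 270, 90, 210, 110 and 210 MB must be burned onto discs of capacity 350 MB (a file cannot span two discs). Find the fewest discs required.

5

Total = 330 + 270 + 210 + 210 + 160 + 110 + 90 + 80 = 1460 MB.
Lower bound: ⌈1460/350⌉ = 5 discs.
A packing using 5 discs:
  disc 1: 330 = 330
  disc 2: 270 + 80 = 350
  disc 3: 210 + 110 = 320
  disc 4: 210 + 90 = 300
  disc 5: 160 = 160
This matches the lower bound, so 5 is optimal.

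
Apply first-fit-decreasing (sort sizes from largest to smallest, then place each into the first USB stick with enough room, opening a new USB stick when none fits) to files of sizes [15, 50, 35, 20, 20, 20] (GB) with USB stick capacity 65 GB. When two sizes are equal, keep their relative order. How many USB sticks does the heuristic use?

3

Sorted descending: 50, 35, 20, 20, 20, 15.
  50 → USB stick 1 (new)  [load 50/65]
  35 → USB stick 2 (new)  [load 35/65]
  20 → USB stick 2  [load 55/65]
  20 → USB stick 3 (new)  [load 20/65]
  20 → USB stick 3  [load 40/65]
  15 → USB stick 1  [load 65/65]
3 USB sticks opened.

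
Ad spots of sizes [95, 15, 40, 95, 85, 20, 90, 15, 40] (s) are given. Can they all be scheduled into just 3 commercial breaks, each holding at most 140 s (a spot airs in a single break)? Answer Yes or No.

Total = 495 s; ⌈495/140⌉ = 4.
At least 4 commercial breaks are required, but only 3 are allowed.

No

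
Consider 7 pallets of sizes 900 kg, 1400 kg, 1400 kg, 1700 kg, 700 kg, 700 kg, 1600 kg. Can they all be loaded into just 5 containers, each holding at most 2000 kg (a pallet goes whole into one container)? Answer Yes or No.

Total = 8400 kg; ⌈8400/2000⌉ = 5.
The bound of 5 does not rule out 5, but exhaustive search shows no assignment into 5 containers of capacity 2000 kg exists — the minimum is 6.

No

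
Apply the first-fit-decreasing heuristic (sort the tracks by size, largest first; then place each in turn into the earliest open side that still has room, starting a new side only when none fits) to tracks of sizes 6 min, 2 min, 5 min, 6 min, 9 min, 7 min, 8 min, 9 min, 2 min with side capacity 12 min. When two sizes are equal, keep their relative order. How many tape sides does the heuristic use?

5

Sorted descending: 9, 9, 8, 7, 6, 6, 5, 2, 2.
  9 → side 1 (new)  [load 9/12]
  9 → side 2 (new)  [load 9/12]
  8 → side 3 (new)  [load 8/12]
  7 → side 4 (new)  [load 7/12]
  6 → side 5 (new)  [load 6/12]
  6 → side 5  [load 12/12]
  5 → side 4  [load 12/12]
  2 → side 1  [load 11/12]
  2 → side 2  [load 11/12]
5 tape sides opened.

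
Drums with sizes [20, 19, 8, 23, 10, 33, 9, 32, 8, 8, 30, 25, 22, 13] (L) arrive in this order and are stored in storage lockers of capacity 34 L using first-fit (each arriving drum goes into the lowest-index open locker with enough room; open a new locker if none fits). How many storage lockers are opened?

  20 → locker 1 (new)  [load 20/34]
  19 → locker 2 (new)  [load 19/34]
  8 → locker 1  [load 28/34]
  23 → locker 3 (new)  [load 23/34]
  10 → locker 2  [load 29/34]
  33 → locker 4 (new)  [load 33/34]
  9 → locker 3  [load 32/34]
  32 → locker 5 (new)  [load 32/34]
  8 → locker 6 (new)  [load 8/34]
  8 → locker 6  [load 16/34]
  30 → locker 7 (new)  [load 30/34]
  25 → locker 8 (new)  [load 25/34]
  22 → locker 9 (new)  [load 22/34]
  13 → locker 6  [load 29/34]
9 storage lockers opened.

9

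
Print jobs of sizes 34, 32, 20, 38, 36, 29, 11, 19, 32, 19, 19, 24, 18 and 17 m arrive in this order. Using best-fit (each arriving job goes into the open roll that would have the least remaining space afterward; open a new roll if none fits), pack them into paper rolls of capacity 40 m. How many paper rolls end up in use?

10

  34 → roll 1 (new)  [load 34/40]
  32 → roll 2 (new)  [load 32/40]
  20 → roll 3 (new)  [load 20/40]
  38 → roll 4 (new)  [load 38/40]
  36 → roll 5 (new)  [load 36/40]
  29 → roll 6 (new)  [load 29/40]
  11 → roll 6  [load 40/40]
  19 → roll 3  [load 39/40]
  32 → roll 7 (new)  [load 32/40]
  19 → roll 8 (new)  [load 19/40]
  19 → roll 8  [load 38/40]
  24 → roll 9 (new)  [load 24/40]
  18 → roll 10 (new)  [load 18/40]
  17 → roll 10  [load 35/40]
10 paper rolls opened.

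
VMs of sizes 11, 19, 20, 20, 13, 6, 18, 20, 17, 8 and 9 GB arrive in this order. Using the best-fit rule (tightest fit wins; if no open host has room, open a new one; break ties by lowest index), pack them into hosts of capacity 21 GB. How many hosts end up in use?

9

  11 → host 1 (new)  [load 11/21]
  19 → host 2 (new)  [load 19/21]
  20 → host 3 (new)  [load 20/21]
  20 → host 4 (new)  [load 20/21]
  13 → host 5 (new)  [load 13/21]
  6 → host 5  [load 19/21]
  18 → host 6 (new)  [load 18/21]
  20 → host 7 (new)  [load 20/21]
  17 → host 8 (new)  [load 17/21]
  8 → host 1  [load 19/21]
  9 → host 9 (new)  [load 9/21]
9 hosts opened.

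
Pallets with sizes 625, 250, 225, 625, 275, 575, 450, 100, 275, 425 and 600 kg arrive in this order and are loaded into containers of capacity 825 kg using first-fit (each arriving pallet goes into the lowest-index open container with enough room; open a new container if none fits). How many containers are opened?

7

  625 → container 1 (new)  [load 625/825]
  250 → container 2 (new)  [load 250/825]
  225 → container 2  [load 475/825]
  625 → container 3 (new)  [load 625/825]
  275 → container 2  [load 750/825]
  575 → container 4 (new)  [load 575/825]
  450 → container 5 (new)  [load 450/825]
  100 → container 1  [load 725/825]
  275 → container 5  [load 725/825]
  425 → container 6 (new)  [load 425/825]
  600 → container 7 (new)  [load 600/825]
7 containers opened.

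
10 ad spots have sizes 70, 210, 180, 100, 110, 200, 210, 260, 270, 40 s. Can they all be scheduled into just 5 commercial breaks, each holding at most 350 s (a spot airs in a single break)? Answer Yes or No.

No

Total = 1650 s; ⌈1650/350⌉ = 5.
6 ad spots each exceed half the capacity and cannot share a break, forcing at least 6 commercial breaks.
At least 6 commercial breaks are required, but only 5 are allowed.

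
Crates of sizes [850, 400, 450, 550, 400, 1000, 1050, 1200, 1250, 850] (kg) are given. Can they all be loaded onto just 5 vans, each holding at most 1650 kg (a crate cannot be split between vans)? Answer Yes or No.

No

Total = 8000 kg; ⌈8000/1650⌉ = 5.
6 crates each exceed half the capacity and cannot share a van, forcing at least 6 vans.
At least 6 vans are required, but only 5 are allowed.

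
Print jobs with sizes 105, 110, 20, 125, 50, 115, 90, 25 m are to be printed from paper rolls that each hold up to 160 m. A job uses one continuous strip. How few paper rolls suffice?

Total = 125 + 115 + 110 + 105 + 90 + 50 + 25 + 20 = 640 m.
Lower bound: ⌈640/160⌉ = 4 paper rolls.
Also, 5 print jobs each exceed 80 m, and no two of those can share a roll, so at least 5 paper rolls are needed.
A packing using 5 paper rolls:
  roll 1: 125 + 25 = 150
  roll 2: 115 + 20 = 135
  roll 3: 110 + 50 = 160
  roll 4: 105 = 105
  roll 5: 90 = 90
This matches the lower bound, so 5 is optimal.

5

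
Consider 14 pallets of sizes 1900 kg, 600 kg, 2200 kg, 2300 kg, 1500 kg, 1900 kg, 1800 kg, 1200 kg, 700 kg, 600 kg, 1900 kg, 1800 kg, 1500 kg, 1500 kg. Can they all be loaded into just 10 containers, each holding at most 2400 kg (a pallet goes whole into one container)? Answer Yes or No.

No

Total = 21400 kg; ⌈21400/2400⌉ = 9.
10 pallets each exceed half the capacity and cannot share a container, forcing at least 10 containers.
The bound of 10 does not rule out 10, but exhaustive search shows no assignment into 10 containers of capacity 2400 kg exists — the minimum is 11.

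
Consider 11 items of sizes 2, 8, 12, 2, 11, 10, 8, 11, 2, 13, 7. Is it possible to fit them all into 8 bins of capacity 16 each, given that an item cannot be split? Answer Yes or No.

Yes

A valid assignment using 7 bins:
  bin 1: 13 + 2 = 15
  bin 2: 12 + 2 + 2 = 16
  bin 3: 11 = 11
  bin 4: 11 = 11
  bin 5: 10 = 10
  bin 6: 8 + 8 = 16
  bin 7: 7 = 7
That uses only 7 ≤ 8, so 8 bins are enough.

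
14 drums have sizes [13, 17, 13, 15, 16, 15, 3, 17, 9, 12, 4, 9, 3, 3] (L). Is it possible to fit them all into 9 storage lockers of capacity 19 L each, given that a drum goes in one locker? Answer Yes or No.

A valid assignment using 9 storage lockers:
  locker 1: 17 = 17
  locker 2: 17 = 17
  locker 3: 16 + 3 = 19
  locker 4: 15 + 4 = 19
  locker 5: 15 + 3 = 18
  locker 6: 13 + 3 = 16
  locker 7: 13 = 13
  locker 8: 12 = 12
  locker 9: 9 + 9 = 18
Every load is within 19 L, so 9 storage lockers suffice.

Yes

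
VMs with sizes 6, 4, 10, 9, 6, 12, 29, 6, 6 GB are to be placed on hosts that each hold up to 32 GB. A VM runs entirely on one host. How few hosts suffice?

Total = 29 + 12 + 10 + 9 + 6 + 6 + 6 + 6 + 4 = 88 GB.
Lower bound: ⌈88/32⌉ = 3 hosts.
A packing using 3 hosts:
  host 1: 29 = 29
  host 2: 12 + 10 + 9 = 31
  host 3: 6 + 6 + 6 + 6 + 4 = 28
This matches the lower bound, so 3 is optimal.

3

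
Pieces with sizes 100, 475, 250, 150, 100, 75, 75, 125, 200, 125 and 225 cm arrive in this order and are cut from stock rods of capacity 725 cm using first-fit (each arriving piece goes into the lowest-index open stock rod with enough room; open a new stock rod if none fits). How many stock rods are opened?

3

  100 → stock rod 1 (new)  [load 100/725]
  475 → stock rod 1  [load 575/725]
  250 → stock rod 2 (new)  [load 250/725]
  150 → stock rod 1  [load 725/725]
  100 → stock rod 2  [load 350/725]
  75 → stock rod 2  [load 425/725]
  75 → stock rod 2  [load 500/725]
  125 → stock rod 2  [load 625/725]
  200 → stock rod 3 (new)  [load 200/725]
  125 → stock rod 3  [load 325/725]
  225 → stock rod 3  [load 550/725]
3 stock rods opened.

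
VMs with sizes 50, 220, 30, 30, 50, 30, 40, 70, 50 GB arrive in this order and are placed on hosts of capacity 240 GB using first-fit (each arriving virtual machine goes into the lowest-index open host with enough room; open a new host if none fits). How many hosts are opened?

  50 → host 1 (new)  [load 50/240]
  220 → host 2 (new)  [load 220/240]
  30 → host 1  [load 80/240]
  30 → host 1  [load 110/240]
  50 → host 1  [load 160/240]
  30 → host 1  [load 190/240]
  40 → host 1  [load 230/240]
  70 → host 3 (new)  [load 70/240]
  50 → host 3  [load 120/240]
3 hosts opened.

3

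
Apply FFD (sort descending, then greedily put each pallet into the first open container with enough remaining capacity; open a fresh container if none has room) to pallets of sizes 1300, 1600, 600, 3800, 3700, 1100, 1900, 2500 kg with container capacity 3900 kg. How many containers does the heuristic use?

Sorted descending: 3800, 3700, 2500, 1900, 1600, 1300, 1100, 600.
  3800 → container 1 (new)  [load 3800/3900]
  3700 → container 2 (new)  [load 3700/3900]
  2500 → container 3 (new)  [load 2500/3900]
  1900 → container 4 (new)  [load 1900/3900]
  1600 → container 4  [load 3500/3900]
  1300 → container 3  [load 3800/3900]
  1100 → container 5 (new)  [load 1100/3900]
  600 → container 5  [load 1700/3900]
5 containers opened.

5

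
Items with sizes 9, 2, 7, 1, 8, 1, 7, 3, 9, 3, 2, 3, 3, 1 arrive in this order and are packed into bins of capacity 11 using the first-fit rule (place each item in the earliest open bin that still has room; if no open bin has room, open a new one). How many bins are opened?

6

  9 → bin 1 (new)  [load 9/11]
  2 → bin 1  [load 11/11]
  7 → bin 2 (new)  [load 7/11]
  1 → bin 2  [load 8/11]
  8 → bin 3 (new)  [load 8/11]
  1 → bin 2  [load 9/11]
  7 → bin 4 (new)  [load 7/11]
  3 → bin 3  [load 11/11]
  9 → bin 5 (new)  [load 9/11]
  3 → bin 4  [load 10/11]
  2 → bin 2  [load 11/11]
  3 → bin 6 (new)  [load 3/11]
  3 → bin 6  [load 6/11]
  1 → bin 4  [load 11/11]
6 bins opened.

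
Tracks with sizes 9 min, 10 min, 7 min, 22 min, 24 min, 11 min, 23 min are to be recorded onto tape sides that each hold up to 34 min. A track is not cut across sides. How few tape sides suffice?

Total = 24 + 23 + 22 + 11 + 10 + 9 + 7 = 106 min.
Lower bound: ⌈106/34⌉ = 4 tape sides.
A packing using 4 tape sides:
  side 1: 24 + 10 = 34
  side 2: 23 + 11 = 34
  side 3: 22 + 9 = 31
  side 4: 7 = 7
This matches the lower bound, so 4 is optimal.

4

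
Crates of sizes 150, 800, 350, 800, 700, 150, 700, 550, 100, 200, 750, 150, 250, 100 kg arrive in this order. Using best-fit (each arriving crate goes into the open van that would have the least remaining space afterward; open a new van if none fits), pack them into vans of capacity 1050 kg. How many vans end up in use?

  150 → van 1 (new)  [load 150/1050]
  800 → van 1  [load 950/1050]
  350 → van 2 (new)  [load 350/1050]
  800 → van 3 (new)  [load 800/1050]
  700 → van 2  [load 1050/1050]
  150 → van 3  [load 950/1050]
  700 → van 4 (new)  [load 700/1050]
  550 → van 5 (new)  [load 550/1050]
  100 → van 1  [load 1050/1050]
  200 → van 4  [load 900/1050]
  750 → van 6 (new)  [load 750/1050]
  150 → van 4  [load 1050/1050]
  250 → van 6  [load 1000/1050]
  100 → van 3  [load 1050/1050]
6 vans opened.

6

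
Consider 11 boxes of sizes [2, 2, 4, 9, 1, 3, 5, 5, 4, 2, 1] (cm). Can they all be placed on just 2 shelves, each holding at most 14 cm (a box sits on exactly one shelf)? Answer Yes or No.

Total = 38 cm; ⌈38/14⌉ = 3.
At least 3 shelves are required, but only 2 are allowed.

No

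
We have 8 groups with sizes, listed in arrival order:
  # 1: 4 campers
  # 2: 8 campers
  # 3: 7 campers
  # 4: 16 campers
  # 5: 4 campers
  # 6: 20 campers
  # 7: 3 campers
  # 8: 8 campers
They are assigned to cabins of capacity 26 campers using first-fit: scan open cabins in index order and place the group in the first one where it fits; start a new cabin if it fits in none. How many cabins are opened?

3

  4 → cabin 1 (new)  [load 4/26]
  8 → cabin 1  [load 12/26]
  7 → cabin 1  [load 19/26]
  16 → cabin 2 (new)  [load 16/26]
  4 → cabin 1  [load 23/26]
  20 → cabin 3 (new)  [load 20/26]
  3 → cabin 1  [load 26/26]
  8 → cabin 2  [load 24/26]
3 cabins opened.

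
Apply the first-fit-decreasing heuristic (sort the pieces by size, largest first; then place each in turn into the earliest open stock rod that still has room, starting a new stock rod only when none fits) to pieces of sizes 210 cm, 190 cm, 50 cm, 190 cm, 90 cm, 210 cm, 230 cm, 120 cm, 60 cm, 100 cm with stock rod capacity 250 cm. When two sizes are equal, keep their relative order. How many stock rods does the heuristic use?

7

Sorted descending: 230, 210, 210, 190, 190, 120, 100, 90, 60, 50.
  230 → stock rod 1 (new)  [load 230/250]
  210 → stock rod 2 (new)  [load 210/250]
  210 → stock rod 3 (new)  [load 210/250]
  190 → stock rod 4 (new)  [load 190/250]
  190 → stock rod 5 (new)  [load 190/250]
  120 → stock rod 6 (new)  [load 120/250]
  100 → stock rod 6  [load 220/250]
  90 → stock rod 7 (new)  [load 90/250]
  60 → stock rod 4  [load 250/250]
  50 → stock rod 5  [load 240/250]
7 stock rods opened.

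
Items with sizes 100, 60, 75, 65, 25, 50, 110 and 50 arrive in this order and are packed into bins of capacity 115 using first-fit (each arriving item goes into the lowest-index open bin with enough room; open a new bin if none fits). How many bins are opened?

  100 → bin 1 (new)  [load 100/115]
  60 → bin 2 (new)  [load 60/115]
  75 → bin 3 (new)  [load 75/115]
  65 → bin 4 (new)  [load 65/115]
  25 → bin 2  [load 85/115]
  50 → bin 4  [load 115/115]
  110 → bin 5 (new)  [load 110/115]
  50 → bin 6 (new)  [load 50/115]
6 bins opened.

6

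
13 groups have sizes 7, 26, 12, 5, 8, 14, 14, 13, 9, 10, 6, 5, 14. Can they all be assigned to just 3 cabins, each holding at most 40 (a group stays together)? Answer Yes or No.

No

Total = 143; ⌈143/40⌉ = 4.
At least 4 cabins are required, but only 3 are allowed.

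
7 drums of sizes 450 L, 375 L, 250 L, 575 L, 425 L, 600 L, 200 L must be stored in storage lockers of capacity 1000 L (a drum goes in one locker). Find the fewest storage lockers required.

3

Total = 600 + 575 + 450 + 425 + 375 + 250 + 200 = 2875 L.
Lower bound: ⌈2875/1000⌉ = 3 storage lockers.
A packing using 3 storage lockers:
  locker 1: 600 + 375 = 975
  locker 2: 575 + 425 = 1000
  locker 3: 450 + 250 + 200 = 900
This matches the lower bound, so 3 is optimal.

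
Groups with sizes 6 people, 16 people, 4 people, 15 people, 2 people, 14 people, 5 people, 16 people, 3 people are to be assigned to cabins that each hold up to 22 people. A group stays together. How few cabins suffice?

4

Total = 16 + 16 + 15 + 14 + 6 + 5 + 4 + 3 + 2 = 81 people.
Lower bound: ⌈81/22⌉ = 4 cabins.
A packing using 4 cabins:
  cabin 1: 16 + 6 = 22
  cabin 2: 16 + 5 = 21
  cabin 3: 15 + 4 + 3 = 22
  cabin 4: 14 + 2 = 16
This matches the lower bound, so 4 is optimal.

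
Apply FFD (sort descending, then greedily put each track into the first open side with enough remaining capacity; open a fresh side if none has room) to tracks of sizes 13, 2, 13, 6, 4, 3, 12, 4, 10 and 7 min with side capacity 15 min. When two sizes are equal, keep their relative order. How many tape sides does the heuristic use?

6

Sorted descending: 13, 13, 12, 10, 7, 6, 4, 4, 3, 2.
  13 → side 1 (new)  [load 13/15]
  13 → side 2 (new)  [load 13/15]
  12 → side 3 (new)  [load 12/15]
  10 → side 4 (new)  [load 10/15]
  7 → side 5 (new)  [load 7/15]
  6 → side 5  [load 13/15]
  4 → side 4  [load 14/15]
  4 → side 6 (new)  [load 4/15]
  3 → side 3  [load 15/15]
  2 → side 1  [load 15/15]
6 tape sides opened.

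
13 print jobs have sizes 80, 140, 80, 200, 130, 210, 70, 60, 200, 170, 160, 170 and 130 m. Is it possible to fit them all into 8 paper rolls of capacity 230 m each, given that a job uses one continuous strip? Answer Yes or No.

Total = 1800 m; ⌈1800/230⌉ = 8.
9 print jobs each exceed half the capacity and cannot share a roll, forcing at least 9 paper rolls.
At least 9 paper rolls are required, but only 8 are allowed.

No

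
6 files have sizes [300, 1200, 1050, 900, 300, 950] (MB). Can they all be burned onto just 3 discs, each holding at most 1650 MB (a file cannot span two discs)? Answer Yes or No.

Total = 4700 MB; ⌈4700/1650⌉ = 3.
4 files each exceed half the capacity and cannot share a disc, forcing at least 4 discs.
At least 4 discs are required, but only 3 are allowed.

No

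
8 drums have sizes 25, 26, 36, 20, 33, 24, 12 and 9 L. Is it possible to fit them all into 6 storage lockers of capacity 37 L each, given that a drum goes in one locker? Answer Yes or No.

Yes

A valid assignment using 6 storage lockers:
  locker 1: 36 = 36
  locker 2: 33 = 33
  locker 3: 26 + 9 = 35
  locker 4: 25 + 12 = 37
  locker 5: 24 = 24
  locker 6: 20 = 20
Every load is within 37 L, so 6 storage lockers suffice.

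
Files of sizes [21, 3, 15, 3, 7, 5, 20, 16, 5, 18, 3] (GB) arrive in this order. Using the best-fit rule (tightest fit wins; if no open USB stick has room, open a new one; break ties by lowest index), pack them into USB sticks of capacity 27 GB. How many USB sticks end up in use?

  21 → USB stick 1 (new)  [load 21/27]
  3 → USB stick 1  [load 24/27]
  15 → USB stick 2 (new)  [load 15/27]
  3 → USB stick 1  [load 27/27]
  7 → USB stick 2  [load 22/27]
  5 → USB stick 2  [load 27/27]
  20 → USB stick 3 (new)  [load 20/27]
  16 → USB stick 4 (new)  [load 16/27]
  5 → USB stick 3  [load 25/27]
  18 → USB stick 5 (new)  [load 18/27]
  3 → USB stick 5  [load 21/27]
5 USB sticks opened.

5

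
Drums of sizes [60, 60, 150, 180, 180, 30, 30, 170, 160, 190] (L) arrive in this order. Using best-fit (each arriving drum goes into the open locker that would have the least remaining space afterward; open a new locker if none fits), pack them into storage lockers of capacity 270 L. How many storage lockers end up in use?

6

  60 → locker 1 (new)  [load 60/270]
  60 → locker 1  [load 120/270]
  150 → locker 1  [load 270/270]
  180 → locker 2 (new)  [load 180/270]
  180 → locker 3 (new)  [load 180/270]
  30 → locker 2  [load 210/270]
  30 → locker 2  [load 240/270]
  170 → locker 4 (new)  [load 170/270]
  160 → locker 5 (new)  [load 160/270]
  190 → locker 6 (new)  [load 190/270]
6 storage lockers opened.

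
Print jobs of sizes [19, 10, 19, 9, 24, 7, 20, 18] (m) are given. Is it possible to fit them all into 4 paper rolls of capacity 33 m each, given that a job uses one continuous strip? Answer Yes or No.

Total = 126 m; ⌈126/33⌉ = 4.
5 print jobs each exceed half the capacity and cannot share a roll, forcing at least 5 paper rolls.
At least 5 paper rolls are required, but only 4 are allowed.

No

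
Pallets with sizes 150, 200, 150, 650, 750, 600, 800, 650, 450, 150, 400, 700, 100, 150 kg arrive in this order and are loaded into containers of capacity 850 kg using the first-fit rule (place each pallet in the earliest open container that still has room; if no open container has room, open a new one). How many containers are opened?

8

  150 → container 1 (new)  [load 150/850]
  200 → container 1  [load 350/850]
  150 → container 1  [load 500/850]
  650 → container 2 (new)  [load 650/850]
  750 → container 3 (new)  [load 750/850]
  600 → container 4 (new)  [load 600/850]
  800 → container 5 (new)  [load 800/850]
  650 → container 6 (new)  [load 650/850]
  450 → container 7 (new)  [load 450/850]
  150 → container 1  [load 650/850]
  400 → container 7  [load 850/850]
  700 → container 8 (new)  [load 700/850]
  100 → container 1  [load 750/850]
  150 → container 2  [load 800/850]
8 containers opened.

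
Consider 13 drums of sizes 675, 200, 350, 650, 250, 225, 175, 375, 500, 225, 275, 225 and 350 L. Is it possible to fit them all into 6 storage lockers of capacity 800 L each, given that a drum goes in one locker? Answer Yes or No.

Yes

A valid assignment using 6 storage lockers:
  locker 1: 675 = 675
  locker 2: 650 = 650
  locker 3: 500 + 275 = 775
  locker 4: 375 + 250 + 175 = 800
  locker 5: 350 + 225 + 225 = 800
  locker 6: 350 + 225 + 200 = 775
Every load is within 800 L, so 6 storage lockers suffice.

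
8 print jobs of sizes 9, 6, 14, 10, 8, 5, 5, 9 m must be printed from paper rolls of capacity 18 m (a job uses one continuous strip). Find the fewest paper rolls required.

4

Total = 14 + 10 + 9 + 9 + 8 + 6 + 5 + 5 = 66 m.
Lower bound: ⌈66/18⌉ = 4 paper rolls.
A packing using 4 paper rolls:
  roll 1: 14 = 14
  roll 2: 10 + 8 = 18
  roll 3: 9 + 9 = 18
  roll 4: 6 + 5 + 5 = 16
This matches the lower bound, so 4 is optimal.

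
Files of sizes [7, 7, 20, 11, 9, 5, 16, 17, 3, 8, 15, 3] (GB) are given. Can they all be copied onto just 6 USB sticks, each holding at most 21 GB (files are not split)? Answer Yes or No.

No

Total = 121 GB; ⌈121/21⌉ = 6.
The bound of 6 does not rule out 6, but exhaustive search shows no assignment into 6 USB sticks of capacity 21 GB exists — the minimum is 7.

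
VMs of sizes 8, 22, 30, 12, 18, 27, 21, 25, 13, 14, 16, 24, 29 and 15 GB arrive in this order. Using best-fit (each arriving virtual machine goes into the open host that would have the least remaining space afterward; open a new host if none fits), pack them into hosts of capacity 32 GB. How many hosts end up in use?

  8 → host 1 (new)  [load 8/32]
  22 → host 1  [load 30/32]
  30 → host 2 (new)  [load 30/32]
  12 → host 3 (new)  [load 12/32]
  18 → host 3  [load 30/32]
  27 → host 4 (new)  [load 27/32]
  21 → host 5 (new)  [load 21/32]
  25 → host 6 (new)  [load 25/32]
  13 → host 7 (new)  [load 13/32]
  14 → host 7  [load 27/32]
  16 → host 8 (new)  [load 16/32]
  24 → host 9 (new)  [load 24/32]
  29 → host 10 (new)  [load 29/32]
  15 → host 8  [load 31/32]
10 hosts opened.

10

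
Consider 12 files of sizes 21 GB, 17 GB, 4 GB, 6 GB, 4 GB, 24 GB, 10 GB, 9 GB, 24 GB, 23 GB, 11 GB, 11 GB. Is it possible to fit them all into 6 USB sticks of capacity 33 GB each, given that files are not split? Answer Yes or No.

A valid assignment using 6 USB sticks:
  USB stick 1: 24 + 9 = 33
  USB stick 2: 24 + 6 = 30
  USB stick 3: 23 + 10 = 33
  USB stick 4: 21 + 11 = 32
  USB stick 5: 17 + 11 + 4 = 32
  USB stick 6: 4 = 4
Every load is within 33 GB, so 6 USB sticks suffice.

Yes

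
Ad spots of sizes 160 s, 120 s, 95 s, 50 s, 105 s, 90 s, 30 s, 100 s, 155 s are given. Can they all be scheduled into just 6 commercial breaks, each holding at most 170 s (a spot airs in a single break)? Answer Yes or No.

No

Total = 905 s; ⌈905/170⌉ = 6.
7 ad spots each exceed half the capacity and cannot share a break, forcing at least 7 commercial breaks.
At least 7 commercial breaks are required, but only 6 are allowed.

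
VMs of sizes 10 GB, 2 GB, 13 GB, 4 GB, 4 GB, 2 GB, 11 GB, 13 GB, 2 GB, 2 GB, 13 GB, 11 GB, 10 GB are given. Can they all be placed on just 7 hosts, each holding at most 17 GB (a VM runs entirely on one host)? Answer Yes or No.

A valid assignment using 7 hosts:
  host 1: 13 + 4 = 17
  host 2: 13 + 4 = 17
  host 3: 13 + 2 + 2 = 17
  host 4: 11 + 2 + 2 = 15
  host 5: 11 = 11
  host 6: 10 = 10
  host 7: 10 = 10
Every load is within 17 GB, so 7 hosts suffice.

Yes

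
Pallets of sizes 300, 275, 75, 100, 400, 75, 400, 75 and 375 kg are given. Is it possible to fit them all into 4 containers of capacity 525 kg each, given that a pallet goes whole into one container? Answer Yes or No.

Total = 2075 kg; ⌈2075/525⌉ = 4.
5 pallets each exceed half the capacity and cannot share a container, forcing at least 5 containers.
At least 5 containers are required, but only 4 are allowed.

No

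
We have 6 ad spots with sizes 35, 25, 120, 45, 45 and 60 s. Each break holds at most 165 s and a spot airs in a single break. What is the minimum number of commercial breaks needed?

2

Total = 120 + 60 + 45 + 45 + 35 + 25 = 330 s.
Lower bound: ⌈330/165⌉ = 2 commercial breaks.
A packing using 2 commercial breaks:
  break 1: 120 + 45 = 165
  break 2: 60 + 45 + 35 + 25 = 165
This matches the lower bound, so 2 is optimal.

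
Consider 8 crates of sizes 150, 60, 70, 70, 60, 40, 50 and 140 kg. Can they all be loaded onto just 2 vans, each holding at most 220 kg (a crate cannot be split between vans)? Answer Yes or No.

No

Total = 640 kg; ⌈640/220⌉ = 3.
At least 3 vans are required, but only 2 are allowed.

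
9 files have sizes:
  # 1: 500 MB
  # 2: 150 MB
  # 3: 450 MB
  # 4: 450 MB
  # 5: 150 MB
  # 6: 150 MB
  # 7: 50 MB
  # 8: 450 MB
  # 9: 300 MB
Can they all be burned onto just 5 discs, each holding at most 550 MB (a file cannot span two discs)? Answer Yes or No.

Total = 2650 MB; ⌈2650/550⌉ = 5.
The bound of 5 does not rule out 5, but exhaustive search shows no assignment into 5 discs of capacity 550 MB exists — the minimum is 6.

No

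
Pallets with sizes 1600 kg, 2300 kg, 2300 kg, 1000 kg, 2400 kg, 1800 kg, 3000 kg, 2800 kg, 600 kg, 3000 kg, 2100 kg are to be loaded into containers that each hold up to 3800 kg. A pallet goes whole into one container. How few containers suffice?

8

Total = 3000 + 3000 + 2800 + 2400 + 2300 + 2300 + 2100 + 1800 + 1600 + 1000 + 600 = 22900 kg.
Lower bound: ⌈22900/3800⌉ = 7 containers.
A packing using 8 containers:
  container 1: 3000 + 600 = 3600
  container 2: 3000 = 3000
  container 3: 2800 + 1000 = 3800
  container 4: 2400 = 2400
  container 5: 2300 = 2300
  container 6: 2300 = 2300
  container 7: 2100 + 1600 = 3700
  container 8: 1800 = 1800
No arrangement into 7 containers stays within capacity, so 8 is optimal.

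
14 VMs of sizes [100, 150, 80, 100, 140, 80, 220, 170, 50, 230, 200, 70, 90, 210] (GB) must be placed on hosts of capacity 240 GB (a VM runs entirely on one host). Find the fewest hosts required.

Total = 230 + 220 + 210 + 200 + 170 + 150 + 140 + 100 + 100 + 90 + 80 + 80 + 70 + 50 = 1890 GB.
Lower bound: ⌈1890/240⌉ = 8 hosts.
A packing using 9 hosts:
  host 1: 230 = 230
  host 2: 220 = 220
  host 3: 210 = 210
  host 4: 200 = 200
  host 5: 170 + 70 = 240
  host 6: 150 + 90 = 240
  host 7: 140 + 100 = 240
  host 8: 100 + 80 + 50 = 230
  host 9: 80 = 80
No arrangement into 8 hosts stays within capacity, so 9 is optimal.

9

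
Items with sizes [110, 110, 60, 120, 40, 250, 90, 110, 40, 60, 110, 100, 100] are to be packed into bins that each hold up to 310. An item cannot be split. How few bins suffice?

5

Total = 250 + 120 + 110 + 110 + 110 + 110 + 100 + 100 + 90 + 60 + 60 + 40 + 40 = 1300.
Lower bound: ⌈1300/310⌉ = 5 bins.
A packing using 5 bins:
  bin 1: 250 + 60 = 310
  bin 2: 120 + 110 + 60 = 290
  bin 3: 110 + 110 + 90 = 310
  bin 4: 110 + 100 + 100 = 310
  bin 5: 40 + 40 = 80
This matches the lower bound, so 5 is optimal.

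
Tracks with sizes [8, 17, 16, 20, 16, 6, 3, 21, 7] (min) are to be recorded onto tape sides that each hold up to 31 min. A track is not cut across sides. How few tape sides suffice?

5

Total = 21 + 20 + 17 + 16 + 16 + 8 + 7 + 6 + 3 = 114 min.
Lower bound: ⌈114/31⌉ = 4 tape sides.
Also, 5 tracks each exceed 31/2 min, and no two of those can share a side, so at least 5 tape sides are needed.
A packing using 5 tape sides:
  side 1: 21 + 8 = 29
  side 2: 20 + 7 + 3 = 30
  side 3: 17 + 6 = 23
  side 4: 16 = 16
  side 5: 16 = 16
This matches the lower bound, so 5 is optimal.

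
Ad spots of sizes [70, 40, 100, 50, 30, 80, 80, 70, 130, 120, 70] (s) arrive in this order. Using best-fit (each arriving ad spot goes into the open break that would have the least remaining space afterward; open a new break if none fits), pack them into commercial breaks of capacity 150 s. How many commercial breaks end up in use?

6

  70 → break 1 (new)  [load 70/150]
  40 → break 1  [load 110/150]
  100 → break 2 (new)  [load 100/150]
  50 → break 2  [load 150/150]
  30 → break 1  [load 140/150]
  80 → break 3 (new)  [load 80/150]
  80 → break 4 (new)  [load 80/150]
  70 → break 3  [load 150/150]
  130 → break 5 (new)  [load 130/150]
  120 → break 6 (new)  [load 120/150]
  70 → break 4  [load 150/150]
6 commercial breaks opened.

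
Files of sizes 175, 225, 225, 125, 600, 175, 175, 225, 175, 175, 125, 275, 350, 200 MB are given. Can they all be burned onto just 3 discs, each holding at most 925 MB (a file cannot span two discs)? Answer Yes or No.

Total = 3225 MB; ⌈3225/925⌉ = 4.
At least 4 discs are required, but only 3 are allowed.

No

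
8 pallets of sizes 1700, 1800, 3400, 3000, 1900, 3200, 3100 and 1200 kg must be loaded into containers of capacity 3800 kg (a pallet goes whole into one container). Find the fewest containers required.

Total = 3400 + 3200 + 3100 + 3000 + 1900 + 1800 + 1700 + 1200 = 19300 kg.
Lower bound: ⌈19300/3800⌉ = 6 containers.
A packing using 6 containers:
  container 1: 3400 = 3400
  container 2: 3200 = 3200
  container 3: 3100 = 3100
  container 4: 3000 = 3000
  container 5: 1900 + 1800 = 3700
  container 6: 1700 + 1200 = 2900
This matches the lower bound, so 6 is optimal.

6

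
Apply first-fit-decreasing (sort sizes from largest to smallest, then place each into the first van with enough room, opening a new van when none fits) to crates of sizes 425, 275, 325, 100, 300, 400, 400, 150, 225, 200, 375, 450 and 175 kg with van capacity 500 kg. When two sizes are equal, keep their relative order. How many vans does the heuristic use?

Sorted descending: 450, 425, 400, 400, 375, 325, 300, 275, 225, 200, 175, 150, 100.
  450 → van 1 (new)  [load 450/500]
  425 → van 2 (new)  [load 425/500]
  400 → van 3 (new)  [load 400/500]
  400 → van 4 (new)  [load 400/500]
  375 → van 5 (new)  [load 375/500]
  325 → van 6 (new)  [load 325/500]
  300 → van 7 (new)  [load 300/500]
  275 → van 8 (new)  [load 275/500]
  225 → van 8  [load 500/500]
  200 → van 7  [load 500/500]
  175 → van 6  [load 500/500]
  150 → van 9 (new)  [load 150/500]
  100 → van 3  [load 500/500]
9 vans opened.

9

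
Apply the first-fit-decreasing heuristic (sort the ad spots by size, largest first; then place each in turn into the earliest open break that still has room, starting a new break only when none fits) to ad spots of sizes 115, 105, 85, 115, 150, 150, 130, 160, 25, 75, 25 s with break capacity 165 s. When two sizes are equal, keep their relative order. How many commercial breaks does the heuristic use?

8

Sorted descending: 160, 150, 150, 130, 115, 115, 105, 85, 75, 25, 25.
  160 → break 1 (new)  [load 160/165]
  150 → break 2 (new)  [load 150/165]
  150 → break 3 (new)  [load 150/165]
  130 → break 4 (new)  [load 130/165]
  115 → break 5 (new)  [load 115/165]
  115 → break 6 (new)  [load 115/165]
  105 → break 7 (new)  [load 105/165]
  85 → break 8 (new)  [load 85/165]
  75 → break 8  [load 160/165]
  25 → break 4  [load 155/165]
  25 → break 5  [load 140/165]
8 commercial breaks opened.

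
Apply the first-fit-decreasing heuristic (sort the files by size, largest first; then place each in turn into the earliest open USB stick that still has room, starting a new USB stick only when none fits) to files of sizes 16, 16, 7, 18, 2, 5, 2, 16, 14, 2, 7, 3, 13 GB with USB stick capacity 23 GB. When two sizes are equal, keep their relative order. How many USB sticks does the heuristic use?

Sorted descending: 18, 16, 16, 16, 14, 13, 7, 7, 5, 3, 2, 2, 2.
  18 → USB stick 1 (new)  [load 18/23]
  16 → USB stick 2 (new)  [load 16/23]
  16 → USB stick 3 (new)  [load 16/23]
  16 → USB stick 4 (new)  [load 16/23]
  14 → USB stick 5 (new)  [load 14/23]
  13 → USB stick 6 (new)  [load 13/23]
  7 → USB stick 2  [load 23/23]
  7 → USB stick 3  [load 23/23]
  5 → USB stick 1  [load 23/23]
  3 → USB stick 4  [load 19/23]
  2 → USB stick 4  [load 21/23]
  2 → USB stick 4  [load 23/23]
  2 → USB stick 5  [load 16/23]
6 USB sticks opened.

6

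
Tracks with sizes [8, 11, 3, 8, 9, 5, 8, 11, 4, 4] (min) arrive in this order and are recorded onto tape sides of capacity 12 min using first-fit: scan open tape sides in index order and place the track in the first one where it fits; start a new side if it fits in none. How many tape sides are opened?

  8 → side 1 (new)  [load 8/12]
  11 → side 2 (new)  [load 11/12]
  3 → side 1  [load 11/12]
  8 → side 3 (new)  [load 8/12]
  9 → side 4 (new)  [load 9/12]
  5 → side 5 (new)  [load 5/12]
  8 → side 6 (new)  [load 8/12]
  11 → side 7 (new)  [load 11/12]
  4 → side 3  [load 12/12]
  4 → side 5  [load 9/12]
7 tape sides opened.

7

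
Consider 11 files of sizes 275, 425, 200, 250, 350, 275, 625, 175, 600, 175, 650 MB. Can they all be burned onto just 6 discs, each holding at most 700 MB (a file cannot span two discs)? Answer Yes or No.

Total = 4000 MB; ⌈4000/700⌉ = 6.
The bound of 6 does not rule out 6, but exhaustive search shows no assignment into 6 discs of capacity 700 MB exists — the minimum is 7.

No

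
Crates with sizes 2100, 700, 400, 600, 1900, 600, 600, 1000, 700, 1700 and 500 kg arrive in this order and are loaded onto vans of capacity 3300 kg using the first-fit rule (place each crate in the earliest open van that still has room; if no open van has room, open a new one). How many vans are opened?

  2100 → van 1 (new)  [load 2100/3300]
  700 → van 1  [load 2800/3300]
  400 → van 1  [load 3200/3300]
  600 → van 2 (new)  [load 600/3300]
  1900 → van 2  [load 2500/3300]
  600 → van 2  [load 3100/3300]
  600 → van 3 (new)  [load 600/3300]
  1000 → van 3  [load 1600/3300]
  700 → van 3  [load 2300/3300]
  1700 → van 4 (new)  [load 1700/3300]
  500 → van 3  [load 2800/3300]
4 vans opened.

4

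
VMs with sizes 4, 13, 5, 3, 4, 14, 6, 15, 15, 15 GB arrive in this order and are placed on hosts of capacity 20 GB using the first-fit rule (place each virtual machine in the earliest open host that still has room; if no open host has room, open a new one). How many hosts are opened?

6

  4 → host 1 (new)  [load 4/20]
  13 → host 1  [load 17/20]
  5 → host 2 (new)  [load 5/20]
  3 → host 1  [load 20/20]
  4 → host 2  [load 9/20]
  14 → host 3 (new)  [load 14/20]
  6 → host 2  [load 15/20]
  15 → host 4 (new)  [load 15/20]
  15 → host 5 (new)  [load 15/20]
  15 → host 6 (new)  [load 15/20]
6 hosts opened.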